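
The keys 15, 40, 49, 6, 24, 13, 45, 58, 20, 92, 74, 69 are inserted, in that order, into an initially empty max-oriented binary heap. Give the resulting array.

Insert 15:
  append 15 at index 0 → [15] (no swap needed)
Insert 40:
  append 40 at index 1 → [15, 40]
  40 > parent 15 at index 0, swap → [40, 15]
Insert 49:
  append 49 at index 2 → [40, 15, 49]
  49 > parent 40 at index 0, swap → [49, 15, 40]
Insert 6:
  append 6 at index 3 → [49, 15, 40, 6] (no swap needed)
Insert 24:
  append 24 at index 4 → [49, 15, 40, 6, 24]
  24 > parent 15 at index 1, swap → [49, 24, 40, 6, 15]
Insert 13:
  append 13 at index 5 → [49, 24, 40, 6, 15, 13] (no swap needed)
Insert 45:
  append 45 at index 6 → [49, 24, 40, 6, 15, 13, 45]
  45 > parent 40 at index 2, swap → [49, 24, 45, 6, 15, 13, 40]
Insert 58:
  append 58 at index 7 → [49, 24, 45, 6, 15, 13, 40, 58]
  58 > parent 6 at index 3, swap → [49, 24, 45, 58, 15, 13, 40, 6]
  58 > parent 24 at index 1, swap → [49, 58, 45, 24, 15, 13, 40, 6]
  58 > parent 49 at index 0, swap → [58, 49, 45, 24, 15, 13, 40, 6]
Insert 20:
  append 20 at index 8 → [58, 49, 45, 24, 15, 13, 40, 6, 20] (no swap needed)
Insert 92:
  append 92 at index 9 → [58, 49, 45, 24, 15, 13, 40, 6, 20, 92]
  92 > parent 15 at index 4, swap → [58, 49, 45, 24, 92, 13, 40, 6, 20, 15]
  92 > parent 49 at index 1, swap → [58, 92, 45, 24, 49, 13, 40, 6, 20, 15]
  92 > parent 58 at index 0, swap → [92, 58, 45, 24, 49, 13, 40, 6, 20, 15]
Insert 74:
  append 74 at index 10 → [92, 58, 45, 24, 49, 13, 40, 6, 20, 15, 74]
  74 > parent 49 at index 4, swap → [92, 58, 45, 24, 74, 13, 40, 6, 20, 15, 49]
  74 > parent 58 at index 1, swap → [92, 74, 45, 24, 58, 13, 40, 6, 20, 15, 49]
Insert 69:
  append 69 at index 11 → [92, 74, 45, 24, 58, 13, 40, 6, 20, 15, 49, 69]
  69 > parent 13 at index 5, swap → [92, 74, 45, 24, 58, 69, 40, 6, 20, 15, 49, 13]
  69 > parent 45 at index 2, swap → [92, 74, 69, 24, 58, 45, 40, 6, 20, 15, 49, 13]

[92, 74, 69, 24, 58, 45, 40, 6, 20, 15, 49, 13]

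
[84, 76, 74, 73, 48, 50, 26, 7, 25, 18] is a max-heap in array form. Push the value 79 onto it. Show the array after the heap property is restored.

[84, 79, 74, 73, 76, 50, 26, 7, 25, 18, 48]

append 79 at index 10 → [84, 76, 74, 73, 48, 50, 26, 7, 25, 18, 79]
79 > parent 48 at index 4, swap → [84, 76, 74, 73, 79, 50, 26, 7, 25, 18, 48]
79 > parent 76 at index 1, swap → [84, 79, 74, 73, 76, 50, 26, 7, 25, 18, 48]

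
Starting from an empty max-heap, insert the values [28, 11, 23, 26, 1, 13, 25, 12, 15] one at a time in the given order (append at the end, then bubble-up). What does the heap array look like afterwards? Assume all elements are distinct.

[28, 26, 25, 15, 1, 13, 23, 11, 12]

Insert 28:
  append 28 at index 0 → [28] (no swap needed)
Insert 11:
  append 11 at index 1 → [28, 11] (no swap needed)
Insert 23:
  append 23 at index 2 → [28, 11, 23] (no swap needed)
Insert 26:
  append 26 at index 3 → [28, 11, 23, 26]
  26 > parent 11 at index 1, swap → [28, 26, 23, 11]
Insert 1:
  append 1 at index 4 → [28, 26, 23, 11, 1] (no swap needed)
Insert 13:
  append 13 at index 5 → [28, 26, 23, 11, 1, 13] (no swap needed)
Insert 25:
  append 25 at index 6 → [28, 26, 23, 11, 1, 13, 25]
  25 > parent 23 at index 2, swap → [28, 26, 25, 11, 1, 13, 23]
Insert 12:
  append 12 at index 7 → [28, 26, 25, 11, 1, 13, 23, 12]
  12 > parent 11 at index 3, swap → [28, 26, 25, 12, 1, 13, 23, 11]
Insert 15:
  append 15 at index 8 → [28, 26, 25, 12, 1, 13, 23, 11, 15]
  15 > parent 12 at index 3, swap → [28, 26, 25, 15, 1, 13, 23, 11, 12]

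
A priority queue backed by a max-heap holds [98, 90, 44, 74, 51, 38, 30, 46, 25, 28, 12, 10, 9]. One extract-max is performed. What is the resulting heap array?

[90, 74, 44, 46, 51, 38, 30, 9, 25, 28, 12, 10]

remove root 98; move last element 9 to root → [9, 90, 44, 74, 51, 38, 30, 46, 25, 28, 12, 10]
9 vs larger child 90 at index 1, swap → [90, 9, 44, 74, 51, 38, 30, 46, 25, 28, 12, 10]
9 vs larger child 74 at index 3, swap → [90, 74, 44, 9, 51, 38, 30, 46, 25, 28, 12, 10]
9 vs larger child 46 at index 7, swap → [90, 74, 44, 46, 51, 38, 30, 9, 25, 28, 12, 10]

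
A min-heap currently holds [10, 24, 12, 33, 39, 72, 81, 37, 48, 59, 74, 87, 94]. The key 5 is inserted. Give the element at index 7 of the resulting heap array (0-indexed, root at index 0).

append 5 at index 13 → [10, 24, 12, 33, 39, 72, 81, 37, 48, 59, 74, 87, 94, 5]
5 < parent 81 at index 6, swap → [10, 24, 12, 33, 39, 72, 5, 37, 48, 59, 74, 87, 94, 81]
5 < parent 12 at index 2, swap → [10, 24, 5, 33, 39, 72, 12, 37, 48, 59, 74, 87, 94, 81]
5 < parent 10 at index 0, swap → [5, 24, 10, 33, 39, 72, 12, 37, 48, 59, 74, 87, 94, 81]
resulting array: [5, 24, 10, 33, 39, 72, 12, 37, 48, 59, 74, 87, 94, 81]

37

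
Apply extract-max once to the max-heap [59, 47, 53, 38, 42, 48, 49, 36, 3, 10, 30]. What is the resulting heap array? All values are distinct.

[53, 47, 49, 38, 42, 48, 30, 36, 3, 10]

remove root 59; move last element 30 to root → [30, 47, 53, 38, 42, 48, 49, 36, 3, 10]
30 vs larger child 53 at index 2, swap → [53, 47, 30, 38, 42, 48, 49, 36, 3, 10]
30 vs larger child 49 at index 6, swap → [53, 47, 49, 38, 42, 48, 30, 36, 3, 10]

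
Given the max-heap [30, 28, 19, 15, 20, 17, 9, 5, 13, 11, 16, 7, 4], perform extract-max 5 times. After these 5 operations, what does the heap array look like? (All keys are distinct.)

extract-max #1 returns 30:
  remove root 30; move last element 4 to root → [4, 28, 19, 15, 20, 17, 9, 5, 13, 11, 16, 7]
  4 vs larger child 28 at index 1, swap → [28, 4, 19, 15, 20, 17, 9, 5, 13, 11, 16, 7]
  4 vs larger child 20 at index 4, swap → [28, 20, 19, 15, 4, 17, 9, 5, 13, 11, 16, 7]
  4 vs larger child 16 at index 10, swap → [28, 20, 19, 15, 16, 17, 9, 5, 13, 11, 4, 7]
extract-max #2 returns 28:
  remove root 28; move last element 7 to root → [7, 20, 19, 15, 16, 17, 9, 5, 13, 11, 4]
  7 vs larger child 20 at index 1, swap → [20, 7, 19, 15, 16, 17, 9, 5, 13, 11, 4]
  7 vs larger child 16 at index 4, swap → [20, 16, 19, 15, 7, 17, 9, 5, 13, 11, 4]
  7 vs larger child 11 at index 9, swap → [20, 16, 19, 15, 11, 17, 9, 5, 13, 7, 4]
extract-max #3 returns 20:
  remove root 20; move last element 4 to root → [4, 16, 19, 15, 11, 17, 9, 5, 13, 7]
  4 vs larger child 19 at index 2, swap → [19, 16, 4, 15, 11, 17, 9, 5, 13, 7]
  4 vs larger child 17 at index 5, swap → [19, 16, 17, 15, 11, 4, 9, 5, 13, 7]
extract-max #4 returns 19:
  remove root 19; move last element 7 to root → [7, 16, 17, 15, 11, 4, 9, 5, 13]
  7 vs larger child 17 at index 2, swap → [17, 16, 7, 15, 11, 4, 9, 5, 13]
  7 vs larger child 9 at index 6, swap → [17, 16, 9, 15, 11, 4, 7, 5, 13]
extract-max #5 returns 17:
  remove root 17; move last element 13 to root → [13, 16, 9, 15, 11, 4, 7, 5]
  13 vs larger child 16 at index 1, swap → [16, 13, 9, 15, 11, 4, 7, 5]
  13 vs larger child 15 at index 3, swap → [16, 15, 9, 13, 11, 4, 7, 5]

[16, 15, 9, 13, 11, 4, 7, 5]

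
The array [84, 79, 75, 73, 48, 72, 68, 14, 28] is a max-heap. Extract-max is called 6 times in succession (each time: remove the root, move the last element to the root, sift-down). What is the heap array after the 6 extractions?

[48, 28, 14]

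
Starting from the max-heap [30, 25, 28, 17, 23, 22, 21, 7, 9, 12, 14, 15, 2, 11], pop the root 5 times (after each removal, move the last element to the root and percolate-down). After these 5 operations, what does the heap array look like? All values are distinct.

extract-max #1 returns 30:
  remove root 30; move last element 11 to root → [11, 25, 28, 17, 23, 22, 21, 7, 9, 12, 14, 15, 2]
  11 vs larger child 28 at index 2, swap → [28, 25, 11, 17, 23, 22, 21, 7, 9, 12, 14, 15, 2]
  11 vs larger child 22 at index 5, swap → [28, 25, 22, 17, 23, 11, 21, 7, 9, 12, 14, 15, 2]
  11 vs larger child 15 at index 11, swap → [28, 25, 22, 17, 23, 15, 21, 7, 9, 12, 14, 11, 2]
extract-max #2 returns 28:
  remove root 28; move last element 2 to root → [2, 25, 22, 17, 23, 15, 21, 7, 9, 12, 14, 11]
  2 vs larger child 25 at index 1, swap → [25, 2, 22, 17, 23, 15, 21, 7, 9, 12, 14, 11]
  2 vs larger child 23 at index 4, swap → [25, 23, 22, 17, 2, 15, 21, 7, 9, 12, 14, 11]
  2 vs larger child 14 at index 10, swap → [25, 23, 22, 17, 14, 15, 21, 7, 9, 12, 2, 11]
extract-max #3 returns 25:
  remove root 25; move last element 11 to root → [11, 23, 22, 17, 14, 15, 21, 7, 9, 12, 2]
  11 vs larger child 23 at index 1, swap → [23, 11, 22, 17, 14, 15, 21, 7, 9, 12, 2]
  11 vs larger child 17 at index 3, swap → [23, 17, 22, 11, 14, 15, 21, 7, 9, 12, 2]
extract-max #4 returns 23:
  remove root 23; move last element 2 to root → [2, 17, 22, 11, 14, 15, 21, 7, 9, 12]
  2 vs larger child 22 at index 2, swap → [22, 17, 2, 11, 14, 15, 21, 7, 9, 12]
  2 vs larger child 21 at index 6, swap → [22, 17, 21, 11, 14, 15, 2, 7, 9, 12]
extract-max #5 returns 22:
  remove root 22; move last element 12 to root → [12, 17, 21, 11, 14, 15, 2, 7, 9]
  12 vs larger child 21 at index 2, swap → [21, 17, 12, 11, 14, 15, 2, 7, 9]
  12 vs larger child 15 at index 5, swap → [21, 17, 15, 11, 14, 12, 2, 7, 9]

[21, 17, 15, 11, 14, 12, 2, 7, 9]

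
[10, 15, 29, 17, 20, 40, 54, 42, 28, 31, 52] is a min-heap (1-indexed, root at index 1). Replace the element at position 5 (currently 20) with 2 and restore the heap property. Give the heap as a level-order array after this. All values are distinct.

[2, 10, 29, 17, 15, 40, 54, 42, 28, 31, 52]

set index 5 from 20 to 2 → [10, 15, 29, 17, 2, 40, 54, 42, 28, 31, 52]
2 < parent 15 at index 2, swap → [10, 2, 29, 17, 15, 40, 54, 42, 28, 31, 52]
2 < parent 10 at index 1, swap → [2, 10, 29, 17, 15, 40, 54, 42, 28, 31, 52]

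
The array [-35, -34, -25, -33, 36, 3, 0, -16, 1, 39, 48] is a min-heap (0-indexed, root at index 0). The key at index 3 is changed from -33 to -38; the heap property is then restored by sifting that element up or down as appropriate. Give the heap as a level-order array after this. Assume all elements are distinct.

[-38, -35, -25, -34, 36, 3, 0, -16, 1, 39, 48]

set index 3 from -33 to -38 → [-35, -34, -25, -38, 36, 3, 0, -16, 1, 39, 48]
-38 < parent -34 at index 1, swap → [-35, -38, -25, -34, 36, 3, 0, -16, 1, 39, 48]
-38 < parent -35 at index 0, swap → [-38, -35, -25, -34, 36, 3, 0, -16, 1, 39, 48]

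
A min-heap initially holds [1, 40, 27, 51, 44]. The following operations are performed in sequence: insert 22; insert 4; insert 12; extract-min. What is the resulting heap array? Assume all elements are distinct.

insert 22:
  append 22 at index 5 → [1, 40, 27, 51, 44, 22]
  22 < parent 27 at index 2, swap → [1, 40, 22, 51, 44, 27]
insert 4:
  append 4 at index 6 → [1, 40, 22, 51, 44, 27, 4]
  4 < parent 22 at index 2, swap → [1, 40, 4, 51, 44, 27, 22]
insert 12:
  append 12 at index 7 → [1, 40, 4, 51, 44, 27, 22, 12]
  12 < parent 51 at index 3, swap → [1, 40, 4, 12, 44, 27, 22, 51]
  12 < parent 40 at index 1, swap → [1, 12, 4, 40, 44, 27, 22, 51]
extract-min → returns 1:
  remove root 1; move last element 51 to root → [51, 12, 4, 40, 44, 27, 22]
  51 vs smaller child 4 at index 2, swap → [4, 12, 51, 40, 44, 27, 22]
  51 vs smaller child 22 at index 6, swap → [4, 12, 22, 40, 44, 27, 51]

[4, 12, 22, 40, 44, 27, 51]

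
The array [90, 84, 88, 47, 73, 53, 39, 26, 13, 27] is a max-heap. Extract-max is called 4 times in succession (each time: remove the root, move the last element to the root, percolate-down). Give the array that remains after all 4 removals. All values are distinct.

[53, 47, 39, 26, 13, 27]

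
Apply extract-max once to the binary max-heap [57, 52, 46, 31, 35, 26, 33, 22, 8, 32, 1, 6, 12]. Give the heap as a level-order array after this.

[52, 35, 46, 31, 32, 26, 33, 22, 8, 12, 1, 6]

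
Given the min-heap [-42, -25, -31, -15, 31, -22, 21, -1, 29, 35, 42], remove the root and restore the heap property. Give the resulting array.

remove root -42; move last element 42 to root → [42, -25, -31, -15, 31, -22, 21, -1, 29, 35]
42 vs smaller child -31 at index 2, swap → [-31, -25, 42, -15, 31, -22, 21, -1, 29, 35]
42 vs smaller child -22 at index 5, swap → [-31, -25, -22, -15, 31, 42, 21, -1, 29, 35]

[-31, -25, -22, -15, 31, 42, 21, -1, 29, 35]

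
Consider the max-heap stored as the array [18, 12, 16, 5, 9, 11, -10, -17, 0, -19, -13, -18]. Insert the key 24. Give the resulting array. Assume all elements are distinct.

[24, 12, 18, 5, 9, 16, -10, -17, 0, -19, -13, -18, 11]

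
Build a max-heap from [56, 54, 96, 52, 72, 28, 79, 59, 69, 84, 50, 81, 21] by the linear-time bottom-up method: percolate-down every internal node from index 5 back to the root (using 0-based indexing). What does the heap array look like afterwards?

sift down from index 5:
  28 vs larger child 81 at index 11, swap → [56, 54, 96, 52, 72, 81, 79, 59, 69, 84, 50, 28, 21]
sift down from index 4:
  72 vs larger child 84 at index 9, swap → [56, 54, 96, 52, 84, 81, 79, 59, 69, 72, 50, 28, 21]
sift down from index 3:
  52 vs larger child 69 at index 8, swap → [56, 54, 96, 69, 84, 81, 79, 59, 52, 72, 50, 28, 21]
sift down from index 2: already satisfies heap property
sift down from index 1:
  54 vs larger child 84 at index 4, swap → [56, 84, 96, 69, 54, 81, 79, 59, 52, 72, 50, 28, 21]
  54 vs larger child 72 at index 9, swap → [56, 84, 96, 69, 72, 81, 79, 59, 52, 54, 50, 28, 21]
sift down from index 0:
  56 vs larger child 96 at index 2, swap → [96, 84, 56, 69, 72, 81, 79, 59, 52, 54, 50, 28, 21]
  56 vs larger child 81 at index 5, swap → [96, 84, 81, 69, 72, 56, 79, 59, 52, 54, 50, 28, 21]

[96, 84, 81, 69, 72, 56, 79, 59, 52, 54, 50, 28, 21]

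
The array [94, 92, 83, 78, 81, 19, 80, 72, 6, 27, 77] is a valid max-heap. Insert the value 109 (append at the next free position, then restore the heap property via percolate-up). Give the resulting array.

[109, 92, 94, 78, 81, 83, 80, 72, 6, 27, 77, 19]

append 109 at index 11 → [94, 92, 83, 78, 81, 19, 80, 72, 6, 27, 77, 109]
109 > parent 19 at index 5, swap → [94, 92, 83, 78, 81, 109, 80, 72, 6, 27, 77, 19]
109 > parent 83 at index 2, swap → [94, 92, 109, 78, 81, 83, 80, 72, 6, 27, 77, 19]
109 > parent 94 at index 0, swap → [109, 92, 94, 78, 81, 83, 80, 72, 6, 27, 77, 19]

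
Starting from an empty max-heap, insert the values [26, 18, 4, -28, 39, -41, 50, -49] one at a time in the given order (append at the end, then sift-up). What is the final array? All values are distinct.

Insert 26:
  append 26 at index 0 → [26] (no swap needed)
Insert 18:
  append 18 at index 1 → [26, 18] (no swap needed)
Insert 4:
  append 4 at index 2 → [26, 18, 4] (no swap needed)
Insert -28:
  append -28 at index 3 → [26, 18, 4, -28] (no swap needed)
Insert 39:
  append 39 at index 4 → [26, 18, 4, -28, 39]
  39 > parent 18 at index 1, swap → [26, 39, 4, -28, 18]
  39 > parent 26 at index 0, swap → [39, 26, 4, -28, 18]
Insert -41:
  append -41 at index 5 → [39, 26, 4, -28, 18, -41] (no swap needed)
Insert 50:
  append 50 at index 6 → [39, 26, 4, -28, 18, -41, 50]
  50 > parent 4 at index 2, swap → [39, 26, 50, -28, 18, -41, 4]
  50 > parent 39 at index 0, swap → [50, 26, 39, -28, 18, -41, 4]
Insert -49:
  append -49 at index 7 → [50, 26, 39, -28, 18, -41, 4, -49] (no swap needed)

[50, 26, 39, -28, 18, -41, 4, -49]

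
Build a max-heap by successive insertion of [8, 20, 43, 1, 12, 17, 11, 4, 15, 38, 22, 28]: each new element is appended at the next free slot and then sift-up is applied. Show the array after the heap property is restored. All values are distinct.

[43, 38, 28, 12, 22, 20, 11, 1, 4, 8, 15, 17]

Insert 8:
  append 8 at index 0 → [8] (no swap needed)
Insert 20:
  append 20 at index 1 → [8, 20]
  20 > parent 8 at index 0, swap → [20, 8]
Insert 43:
  append 43 at index 2 → [20, 8, 43]
  43 > parent 20 at index 0, swap → [43, 8, 20]
Insert 1:
  append 1 at index 3 → [43, 8, 20, 1] (no swap needed)
Insert 12:
  append 12 at index 4 → [43, 8, 20, 1, 12]
  12 > parent 8 at index 1, swap → [43, 12, 20, 1, 8]
Insert 17:
  append 17 at index 5 → [43, 12, 20, 1, 8, 17] (no swap needed)
Insert 11:
  append 11 at index 6 → [43, 12, 20, 1, 8, 17, 11] (no swap needed)
Insert 4:
  append 4 at index 7 → [43, 12, 20, 1, 8, 17, 11, 4]
  4 > parent 1 at index 3, swap → [43, 12, 20, 4, 8, 17, 11, 1]
Insert 15:
  append 15 at index 8 → [43, 12, 20, 4, 8, 17, 11, 1, 15]
  15 > parent 4 at index 3, swap → [43, 12, 20, 15, 8, 17, 11, 1, 4]
  15 > parent 12 at index 1, swap → [43, 15, 20, 12, 8, 17, 11, 1, 4]
Insert 38:
  append 38 at index 9 → [43, 15, 20, 12, 8, 17, 11, 1, 4, 38]
  38 > parent 8 at index 4, swap → [43, 15, 20, 12, 38, 17, 11, 1, 4, 8]
  38 > parent 15 at index 1, swap → [43, 38, 20, 12, 15, 17, 11, 1, 4, 8]
Insert 22:
  append 22 at index 10 → [43, 38, 20, 12, 15, 17, 11, 1, 4, 8, 22]
  22 > parent 15 at index 4, swap → [43, 38, 20, 12, 22, 17, 11, 1, 4, 8, 15]
Insert 28:
  append 28 at index 11 → [43, 38, 20, 12, 22, 17, 11, 1, 4, 8, 15, 28]
  28 > parent 17 at index 5, swap → [43, 38, 20, 12, 22, 28, 11, 1, 4, 8, 15, 17]
  28 > parent 20 at index 2, swap → [43, 38, 28, 12, 22, 20, 11, 1, 4, 8, 15, 17]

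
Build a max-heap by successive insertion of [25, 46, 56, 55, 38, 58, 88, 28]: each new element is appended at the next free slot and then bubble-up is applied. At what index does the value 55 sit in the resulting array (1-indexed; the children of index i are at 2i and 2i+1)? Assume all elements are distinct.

Insert 25:
  append 25 at index 1 → [25] (no swap needed)
Insert 46:
  append 46 at index 2 → [25, 46]
  46 > parent 25 at index 1, swap → [46, 25]
Insert 56:
  append 56 at index 3 → [46, 25, 56]
  56 > parent 46 at index 1, swap → [56, 25, 46]
Insert 55:
  append 55 at index 4 → [56, 25, 46, 55]
  55 > parent 25 at index 2, swap → [56, 55, 46, 25]
Insert 38:
  append 38 at index 5 → [56, 55, 46, 25, 38] (no swap needed)
Insert 58:
  append 58 at index 6 → [56, 55, 46, 25, 38, 58]
  58 > parent 46 at index 3, swap → [56, 55, 58, 25, 38, 46]
  58 > parent 56 at index 1, swap → [58, 55, 56, 25, 38, 46]
Insert 88:
  append 88 at index 7 → [58, 55, 56, 25, 38, 46, 88]
  88 > parent 56 at index 3, swap → [58, 55, 88, 25, 38, 46, 56]
  88 > parent 58 at index 1, swap → [88, 55, 58, 25, 38, 46, 56]
Insert 28:
  append 28 at index 8 → [88, 55, 58, 25, 38, 46, 56, 28]
  28 > parent 25 at index 4, swap → [88, 55, 58, 28, 38, 46, 56, 25]
resulting array: [88, 55, 58, 28, 38, 46, 56, 25]

2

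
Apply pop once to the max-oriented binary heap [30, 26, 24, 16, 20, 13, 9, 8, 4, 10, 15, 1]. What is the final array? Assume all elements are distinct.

[26, 20, 24, 16, 15, 13, 9, 8, 4, 10, 1]

remove root 30; move last element 1 to root → [1, 26, 24, 16, 20, 13, 9, 8, 4, 10, 15]
1 vs larger child 26 at index 1, swap → [26, 1, 24, 16, 20, 13, 9, 8, 4, 10, 15]
1 vs larger child 20 at index 4, swap → [26, 20, 24, 16, 1, 13, 9, 8, 4, 10, 15]
1 vs larger child 15 at index 10, swap → [26, 20, 24, 16, 15, 13, 9, 8, 4, 10, 1]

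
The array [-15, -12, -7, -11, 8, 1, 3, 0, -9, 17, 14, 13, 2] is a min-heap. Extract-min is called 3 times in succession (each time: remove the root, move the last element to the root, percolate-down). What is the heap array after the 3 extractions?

[-9, 0, -7, 2, 8, 1, 3, 13, 14, 17]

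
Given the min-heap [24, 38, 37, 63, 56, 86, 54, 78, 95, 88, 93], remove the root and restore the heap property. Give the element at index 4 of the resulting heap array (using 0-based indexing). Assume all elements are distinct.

remove root 24; move last element 93 to root → [93, 38, 37, 63, 56, 86, 54, 78, 95, 88]
93 vs smaller child 37 at index 2, swap → [37, 38, 93, 63, 56, 86, 54, 78, 95, 88]
93 vs smaller child 54 at index 6, swap → [37, 38, 54, 63, 56, 86, 93, 78, 95, 88]
resulting array: [37, 38, 54, 63, 56, 86, 93, 78, 95, 88]

56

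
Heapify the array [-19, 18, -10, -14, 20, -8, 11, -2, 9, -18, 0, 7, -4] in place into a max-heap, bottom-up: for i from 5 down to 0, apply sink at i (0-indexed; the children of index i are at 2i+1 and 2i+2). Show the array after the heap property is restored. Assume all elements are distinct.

[20, 18, 11, 9, 0, 7, -10, -2, -14, -18, -19, -8, -4]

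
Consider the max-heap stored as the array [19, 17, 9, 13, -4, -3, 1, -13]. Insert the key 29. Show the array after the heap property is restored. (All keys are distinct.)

[29, 19, 9, 17, -4, -3, 1, -13, 13]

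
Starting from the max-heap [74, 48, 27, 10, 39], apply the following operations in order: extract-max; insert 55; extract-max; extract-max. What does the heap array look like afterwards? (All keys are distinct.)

extract-max → returns 74:
  remove root 74; move last element 39 to root → [39, 48, 27, 10]
  39 vs larger child 48 at index 1, swap → [48, 39, 27, 10]
insert 55:
  append 55 at index 4 → [48, 39, 27, 10, 55]
  55 > parent 39 at index 1, swap → [48, 55, 27, 10, 39]
  55 > parent 48 at index 0, swap → [55, 48, 27, 10, 39]
extract-max → returns 55:
  remove root 55; move last element 39 to root → [39, 48, 27, 10]
  39 vs larger child 48 at index 1, swap → [48, 39, 27, 10]
extract-max → returns 48:
  remove root 48; move last element 10 to root → [10, 39, 27]
  10 vs larger child 39 at index 1, swap → [39, 10, 27]

[39, 10, 27]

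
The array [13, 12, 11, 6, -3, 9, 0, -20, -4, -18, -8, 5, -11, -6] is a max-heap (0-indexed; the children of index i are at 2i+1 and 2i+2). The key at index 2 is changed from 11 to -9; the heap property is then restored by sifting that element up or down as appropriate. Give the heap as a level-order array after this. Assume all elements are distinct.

[13, 12, 9, 6, -3, 5, 0, -20, -4, -18, -8, -9, -11, -6]

set index 2 from 11 to -9 → [13, 12, -9, 6, -3, 9, 0, -20, -4, -18, -8, 5, -11, -6]
-9 vs larger child 9 at index 5, swap → [13, 12, 9, 6, -3, -9, 0, -20, -4, -18, -8, 5, -11, -6]
-9 vs larger child 5 at index 11, swap → [13, 12, 9, 6, -3, 5, 0, -20, -4, -18, -8, -9, -11, -6]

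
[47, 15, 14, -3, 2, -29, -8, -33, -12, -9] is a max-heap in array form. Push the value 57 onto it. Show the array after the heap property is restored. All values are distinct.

[57, 47, 14, -3, 15, -29, -8, -33, -12, -9, 2]

append 57 at index 10 → [47, 15, 14, -3, 2, -29, -8, -33, -12, -9, 57]
57 > parent 2 at index 4, swap → [47, 15, 14, -3, 57, -29, -8, -33, -12, -9, 2]
57 > parent 15 at index 1, swap → [47, 57, 14, -3, 15, -29, -8, -33, -12, -9, 2]
57 > parent 47 at index 0, swap → [57, 47, 14, -3, 15, -29, -8, -33, -12, -9, 2]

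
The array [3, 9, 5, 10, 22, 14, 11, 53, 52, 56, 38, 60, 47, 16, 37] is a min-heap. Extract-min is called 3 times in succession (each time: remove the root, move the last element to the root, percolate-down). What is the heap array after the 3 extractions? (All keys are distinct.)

extract-min #1 returns 3:
  remove root 3; move last element 37 to root → [37, 9, 5, 10, 22, 14, 11, 53, 52, 56, 38, 60, 47, 16]
  37 vs smaller child 5 at index 2, swap → [5, 9, 37, 10, 22, 14, 11, 53, 52, 56, 38, 60, 47, 16]
  37 vs smaller child 11 at index 6, swap → [5, 9, 11, 10, 22, 14, 37, 53, 52, 56, 38, 60, 47, 16]
  37 vs only child 16 at index 13, swap → [5, 9, 11, 10, 22, 14, 16, 53, 52, 56, 38, 60, 47, 37]
extract-min #2 returns 5:
  remove root 5; move last element 37 to root → [37, 9, 11, 10, 22, 14, 16, 53, 52, 56, 38, 60, 47]
  37 vs smaller child 9 at index 1, swap → [9, 37, 11, 10, 22, 14, 16, 53, 52, 56, 38, 60, 47]
  37 vs smaller child 10 at index 3, swap → [9, 10, 11, 37, 22, 14, 16, 53, 52, 56, 38, 60, 47]
extract-min #3 returns 9:
  remove root 9; move last element 47 to root → [47, 10, 11, 37, 22, 14, 16, 53, 52, 56, 38, 60]
  47 vs smaller child 10 at index 1, swap → [10, 47, 11, 37, 22, 14, 16, 53, 52, 56, 38, 60]
  47 vs smaller child 22 at index 4, swap → [10, 22, 11, 37, 47, 14, 16, 53, 52, 56, 38, 60]
  47 vs smaller child 38 at index 10, swap → [10, 22, 11, 37, 38, 14, 16, 53, 52, 56, 47, 60]

[10, 22, 11, 37, 38, 14, 16, 53, 52, 56, 47, 60]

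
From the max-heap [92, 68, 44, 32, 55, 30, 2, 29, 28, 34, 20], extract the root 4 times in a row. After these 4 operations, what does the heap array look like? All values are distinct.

[34, 32, 30, 29, 20, 28, 2]

extract-max #1 returns 92:
  remove root 92; move last element 20 to root → [20, 68, 44, 32, 55, 30, 2, 29, 28, 34]
  20 vs larger child 68 at index 1, swap → [68, 20, 44, 32, 55, 30, 2, 29, 28, 34]
  20 vs larger child 55 at index 4, swap → [68, 55, 44, 32, 20, 30, 2, 29, 28, 34]
  20 vs only child 34 at index 9, swap → [68, 55, 44, 32, 34, 30, 2, 29, 28, 20]
extract-max #2 returns 68:
  remove root 68; move last element 20 to root → [20, 55, 44, 32, 34, 30, 2, 29, 28]
  20 vs larger child 55 at index 1, swap → [55, 20, 44, 32, 34, 30, 2, 29, 28]
  20 vs larger child 34 at index 4, swap → [55, 34, 44, 32, 20, 30, 2, 29, 28]
extract-max #3 returns 55:
  remove root 55; move last element 28 to root → [28, 34, 44, 32, 20, 30, 2, 29]
  28 vs larger child 44 at index 2, swap → [44, 34, 28, 32, 20, 30, 2, 29]
  28 vs larger child 30 at index 5, swap → [44, 34, 30, 32, 20, 28, 2, 29]
extract-max #4 returns 44:
  remove root 44; move last element 29 to root → [29, 34, 30, 32, 20, 28, 2]
  29 vs larger child 34 at index 1, swap → [34, 29, 30, 32, 20, 28, 2]
  29 vs larger child 32 at index 3, swap → [34, 32, 30, 29, 20, 28, 2]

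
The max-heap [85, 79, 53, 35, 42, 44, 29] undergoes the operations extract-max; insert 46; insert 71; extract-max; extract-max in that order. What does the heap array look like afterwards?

[53, 42, 46, 35, 29, 44]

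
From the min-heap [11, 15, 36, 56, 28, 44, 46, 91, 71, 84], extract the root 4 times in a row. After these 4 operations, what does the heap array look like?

[44, 56, 46, 71, 84, 91]

extract-min #1 returns 11:
  remove root 11; move last element 84 to root → [84, 15, 36, 56, 28, 44, 46, 91, 71]
  84 vs smaller child 15 at index 1, swap → [15, 84, 36, 56, 28, 44, 46, 91, 71]
  84 vs smaller child 28 at index 4, swap → [15, 28, 36, 56, 84, 44, 46, 91, 71]
extract-min #2 returns 15:
  remove root 15; move last element 71 to root → [71, 28, 36, 56, 84, 44, 46, 91]
  71 vs smaller child 28 at index 1, swap → [28, 71, 36, 56, 84, 44, 46, 91]
  71 vs smaller child 56 at index 3, swap → [28, 56, 36, 71, 84, 44, 46, 91]
extract-min #3 returns 28:
  remove root 28; move last element 91 to root → [91, 56, 36, 71, 84, 44, 46]
  91 vs smaller child 36 at index 2, swap → [36, 56, 91, 71, 84, 44, 46]
  91 vs smaller child 44 at index 5, swap → [36, 56, 44, 71, 84, 91, 46]
extract-min #4 returns 36:
  remove root 36; move last element 46 to root → [46, 56, 44, 71, 84, 91]
  46 vs smaller child 44 at index 2, swap → [44, 56, 46, 71, 84, 91]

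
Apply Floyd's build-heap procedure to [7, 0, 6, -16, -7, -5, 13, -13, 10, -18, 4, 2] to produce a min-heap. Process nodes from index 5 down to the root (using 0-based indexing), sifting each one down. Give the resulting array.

[-18, -16, -5, -13, -7, 2, 13, 7, 10, 0, 4, 6]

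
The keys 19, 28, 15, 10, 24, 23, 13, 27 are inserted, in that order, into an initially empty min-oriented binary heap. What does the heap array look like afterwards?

Insert 19:
  append 19 at index 0 → [19] (no swap needed)
Insert 28:
  append 28 at index 1 → [19, 28] (no swap needed)
Insert 15:
  append 15 at index 2 → [19, 28, 15]
  15 < parent 19 at index 0, swap → [15, 28, 19]
Insert 10:
  append 10 at index 3 → [15, 28, 19, 10]
  10 < parent 28 at index 1, swap → [15, 10, 19, 28]
  10 < parent 15 at index 0, swap → [10, 15, 19, 28]
Insert 24:
  append 24 at index 4 → [10, 15, 19, 28, 24] (no swap needed)
Insert 23:
  append 23 at index 5 → [10, 15, 19, 28, 24, 23] (no swap needed)
Insert 13:
  append 13 at index 6 → [10, 15, 19, 28, 24, 23, 13]
  13 < parent 19 at index 2, swap → [10, 15, 13, 28, 24, 23, 19]
Insert 27:
  append 27 at index 7 → [10, 15, 13, 28, 24, 23, 19, 27]
  27 < parent 28 at index 3, swap → [10, 15, 13, 27, 24, 23, 19, 28]

[10, 15, 13, 27, 24, 23, 19, 28]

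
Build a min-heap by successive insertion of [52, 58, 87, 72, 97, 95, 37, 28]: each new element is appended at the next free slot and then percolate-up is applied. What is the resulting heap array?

Insert 52:
  append 52 at index 0 → [52] (no swap needed)
Insert 58:
  append 58 at index 1 → [52, 58] (no swap needed)
Insert 87:
  append 87 at index 2 → [52, 58, 87] (no swap needed)
Insert 72:
  append 72 at index 3 → [52, 58, 87, 72] (no swap needed)
Insert 97:
  append 97 at index 4 → [52, 58, 87, 72, 97] (no swap needed)
Insert 95:
  append 95 at index 5 → [52, 58, 87, 72, 97, 95] (no swap needed)
Insert 37:
  append 37 at index 6 → [52, 58, 87, 72, 97, 95, 37]
  37 < parent 87 at index 2, swap → [52, 58, 37, 72, 97, 95, 87]
  37 < parent 52 at index 0, swap → [37, 58, 52, 72, 97, 95, 87]
Insert 28:
  append 28 at index 7 → [37, 58, 52, 72, 97, 95, 87, 28]
  28 < parent 72 at index 3, swap → [37, 58, 52, 28, 97, 95, 87, 72]
  28 < parent 58 at index 1, swap → [37, 28, 52, 58, 97, 95, 87, 72]
  28 < parent 37 at index 0, swap → [28, 37, 52, 58, 97, 95, 87, 72]

[28, 37, 52, 58, 97, 95, 87, 72]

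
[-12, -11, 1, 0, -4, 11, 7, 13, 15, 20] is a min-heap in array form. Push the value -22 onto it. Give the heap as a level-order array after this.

append -22 at index 10 → [-12, -11, 1, 0, -4, 11, 7, 13, 15, 20, -22]
-22 < parent -4 at index 4, swap → [-12, -11, 1, 0, -22, 11, 7, 13, 15, 20, -4]
-22 < parent -11 at index 1, swap → [-12, -22, 1, 0, -11, 11, 7, 13, 15, 20, -4]
-22 < parent -12 at index 0, swap → [-22, -12, 1, 0, -11, 11, 7, 13, 15, 20, -4]

[-22, -12, 1, 0, -11, 11, 7, 13, 15, 20, -4]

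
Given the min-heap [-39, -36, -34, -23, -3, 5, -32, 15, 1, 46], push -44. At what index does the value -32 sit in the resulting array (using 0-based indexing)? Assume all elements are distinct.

6

append -44 at index 10 → [-39, -36, -34, -23, -3, 5, -32, 15, 1, 46, -44]
-44 < parent -3 at index 4, swap → [-39, -36, -34, -23, -44, 5, -32, 15, 1, 46, -3]
-44 < parent -36 at index 1, swap → [-39, -44, -34, -23, -36, 5, -32, 15, 1, 46, -3]
-44 < parent -39 at index 0, swap → [-44, -39, -34, -23, -36, 5, -32, 15, 1, 46, -3]
resulting array: [-44, -39, -34, -23, -36, 5, -32, 15, 1, 46, -3]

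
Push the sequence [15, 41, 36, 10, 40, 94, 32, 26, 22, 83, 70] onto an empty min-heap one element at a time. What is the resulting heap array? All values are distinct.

[10, 15, 32, 22, 40, 94, 36, 41, 26, 83, 70]

Insert 15:
  append 15 at index 0 → [15] (no swap needed)
Insert 41:
  append 41 at index 1 → [15, 41] (no swap needed)
Insert 36:
  append 36 at index 2 → [15, 41, 36] (no swap needed)
Insert 10:
  append 10 at index 3 → [15, 41, 36, 10]
  10 < parent 41 at index 1, swap → [15, 10, 36, 41]
  10 < parent 15 at index 0, swap → [10, 15, 36, 41]
Insert 40:
  append 40 at index 4 → [10, 15, 36, 41, 40] (no swap needed)
Insert 94:
  append 94 at index 5 → [10, 15, 36, 41, 40, 94] (no swap needed)
Insert 32:
  append 32 at index 6 → [10, 15, 36, 41, 40, 94, 32]
  32 < parent 36 at index 2, swap → [10, 15, 32, 41, 40, 94, 36]
Insert 26:
  append 26 at index 7 → [10, 15, 32, 41, 40, 94, 36, 26]
  26 < parent 41 at index 3, swap → [10, 15, 32, 26, 40, 94, 36, 41]
Insert 22:
  append 22 at index 8 → [10, 15, 32, 26, 40, 94, 36, 41, 22]
  22 < parent 26 at index 3, swap → [10, 15, 32, 22, 40, 94, 36, 41, 26]
Insert 83:
  append 83 at index 9 → [10, 15, 32, 22, 40, 94, 36, 41, 26, 83] (no swap needed)
Insert 70:
  append 70 at index 10 → [10, 15, 32, 22, 40, 94, 36, 41, 26, 83, 70] (no swap needed)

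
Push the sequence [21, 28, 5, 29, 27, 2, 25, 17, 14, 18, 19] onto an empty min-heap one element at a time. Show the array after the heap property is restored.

[2, 14, 5, 17, 18, 21, 25, 29, 27, 28, 19]

Insert 21:
  append 21 at index 0 → [21] (no swap needed)
Insert 28:
  append 28 at index 1 → [21, 28] (no swap needed)
Insert 5:
  append 5 at index 2 → [21, 28, 5]
  5 < parent 21 at index 0, swap → [5, 28, 21]
Insert 29:
  append 29 at index 3 → [5, 28, 21, 29] (no swap needed)
Insert 27:
  append 27 at index 4 → [5, 28, 21, 29, 27]
  27 < parent 28 at index 1, swap → [5, 27, 21, 29, 28]
Insert 2:
  append 2 at index 5 → [5, 27, 21, 29, 28, 2]
  2 < parent 21 at index 2, swap → [5, 27, 2, 29, 28, 21]
  2 < parent 5 at index 0, swap → [2, 27, 5, 29, 28, 21]
Insert 25:
  append 25 at index 6 → [2, 27, 5, 29, 28, 21, 25] (no swap needed)
Insert 17:
  append 17 at index 7 → [2, 27, 5, 29, 28, 21, 25, 17]
  17 < parent 29 at index 3, swap → [2, 27, 5, 17, 28, 21, 25, 29]
  17 < parent 27 at index 1, swap → [2, 17, 5, 27, 28, 21, 25, 29]
Insert 14:
  append 14 at index 8 → [2, 17, 5, 27, 28, 21, 25, 29, 14]
  14 < parent 27 at index 3, swap → [2, 17, 5, 14, 28, 21, 25, 29, 27]
  14 < parent 17 at index 1, swap → [2, 14, 5, 17, 28, 21, 25, 29, 27]
Insert 18:
  append 18 at index 9 → [2, 14, 5, 17, 28, 21, 25, 29, 27, 18]
  18 < parent 28 at index 4, swap → [2, 14, 5, 17, 18, 21, 25, 29, 27, 28]
Insert 19:
  append 19 at index 10 → [2, 14, 5, 17, 18, 21, 25, 29, 27, 28, 19] (no swap needed)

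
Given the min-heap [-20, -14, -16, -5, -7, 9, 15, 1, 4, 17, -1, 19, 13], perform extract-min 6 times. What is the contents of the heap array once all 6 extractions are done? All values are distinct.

extract-min #1 returns -20:
  remove root -20; move last element 13 to root → [13, -14, -16, -5, -7, 9, 15, 1, 4, 17, -1, 19]
  13 vs smaller child -16 at index 2, swap → [-16, -14, 13, -5, -7, 9, 15, 1, 4, 17, -1, 19]
  13 vs smaller child 9 at index 5, swap → [-16, -14, 9, -5, -7, 13, 15, 1, 4, 17, -1, 19]
extract-min #2 returns -16:
  remove root -16; move last element 19 to root → [19, -14, 9, -5, -7, 13, 15, 1, 4, 17, -1]
  19 vs smaller child -14 at index 1, swap → [-14, 19, 9, -5, -7, 13, 15, 1, 4, 17, -1]
  19 vs smaller child -7 at index 4, swap → [-14, -7, 9, -5, 19, 13, 15, 1, 4, 17, -1]
  19 vs smaller child -1 at index 10, swap → [-14, -7, 9, -5, -1, 13, 15, 1, 4, 17, 19]
extract-min #3 returns -14:
  remove root -14; move last element 19 to root → [19, -7, 9, -5, -1, 13, 15, 1, 4, 17]
  19 vs smaller child -7 at index 1, swap → [-7, 19, 9, -5, -1, 13, 15, 1, 4, 17]
  19 vs smaller child -5 at index 3, swap → [-7, -5, 9, 19, -1, 13, 15, 1, 4, 17]
  19 vs smaller child 1 at index 7, swap → [-7, -5, 9, 1, -1, 13, 15, 19, 4, 17]
extract-min #4 returns -7:
  remove root -7; move last element 17 to root → [17, -5, 9, 1, -1, 13, 15, 19, 4]
  17 vs smaller child -5 at index 1, swap → [-5, 17, 9, 1, -1, 13, 15, 19, 4]
  17 vs smaller child -1 at index 4, swap → [-5, -1, 9, 1, 17, 13, 15, 19, 4]
extract-min #5 returns -5:
  remove root -5; move last element 4 to root → [4, -1, 9, 1, 17, 13, 15, 19]
  4 vs smaller child -1 at index 1, swap → [-1, 4, 9, 1, 17, 13, 15, 19]
  4 vs smaller child 1 at index 3, swap → [-1, 1, 9, 4, 17, 13, 15, 19]
extract-min #6 returns -1:
  remove root -1; move last element 19 to root → [19, 1, 9, 4, 17, 13, 15]
  19 vs smaller child 1 at index 1, swap → [1, 19, 9, 4, 17, 13, 15]
  19 vs smaller child 4 at index 3, swap → [1, 4, 9, 19, 17, 13, 15]

[1, 4, 9, 19, 17, 13, 15]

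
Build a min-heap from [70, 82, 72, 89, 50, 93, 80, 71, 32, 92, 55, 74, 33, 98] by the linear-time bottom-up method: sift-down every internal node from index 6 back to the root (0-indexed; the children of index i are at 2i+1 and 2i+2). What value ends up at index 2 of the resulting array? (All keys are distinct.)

33

sift down from index 6: already satisfies heap property
sift down from index 5:
  93 vs smaller child 33 at index 12, swap → [70, 82, 72, 89, 50, 33, 80, 71, 32, 92, 55, 74, 93, 98]
sift down from index 4: already satisfies heap property
sift down from index 3:
  89 vs smaller child 32 at index 8, swap → [70, 82, 72, 32, 50, 33, 80, 71, 89, 92, 55, 74, 93, 98]
sift down from index 2:
  72 vs smaller child 33 at index 5, swap → [70, 82, 33, 32, 50, 72, 80, 71, 89, 92, 55, 74, 93, 98]
sift down from index 1:
  82 vs smaller child 32 at index 3, swap → [70, 32, 33, 82, 50, 72, 80, 71, 89, 92, 55, 74, 93, 98]
  82 vs smaller child 71 at index 7, swap → [70, 32, 33, 71, 50, 72, 80, 82, 89, 92, 55, 74, 93, 98]
sift down from index 0:
  70 vs smaller child 32 at index 1, swap → [32, 70, 33, 71, 50, 72, 80, 82, 89, 92, 55, 74, 93, 98]
  70 vs smaller child 50 at index 4, swap → [32, 50, 33, 71, 70, 72, 80, 82, 89, 92, 55, 74, 93, 98]
  70 vs smaller child 55 at index 10, swap → [32, 50, 33, 71, 55, 72, 80, 82, 89, 92, 70, 74, 93, 98]
resulting array: [32, 50, 33, 71, 55, 72, 80, 82, 89, 92, 70, 74, 93, 98]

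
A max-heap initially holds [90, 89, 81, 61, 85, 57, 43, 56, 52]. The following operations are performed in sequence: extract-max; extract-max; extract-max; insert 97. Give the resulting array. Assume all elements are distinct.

[97, 61, 81, 56, 52, 43, 57]

extract-max → returns 90:
  remove root 90; move last element 52 to root → [52, 89, 81, 61, 85, 57, 43, 56]
  52 vs larger child 89 at index 1, swap → [89, 52, 81, 61, 85, 57, 43, 56]
  52 vs larger child 85 at index 4, swap → [89, 85, 81, 61, 52, 57, 43, 56]
extract-max → returns 89:
  remove root 89; move last element 56 to root → [56, 85, 81, 61, 52, 57, 43]
  56 vs larger child 85 at index 1, swap → [85, 56, 81, 61, 52, 57, 43]
  56 vs larger child 61 at index 3, swap → [85, 61, 81, 56, 52, 57, 43]
extract-max → returns 85:
  remove root 85; move last element 43 to root → [43, 61, 81, 56, 52, 57]
  43 vs larger child 81 at index 2, swap → [81, 61, 43, 56, 52, 57]
  43 vs only child 57 at index 5, swap → [81, 61, 57, 56, 52, 43]
insert 97:
  append 97 at index 6 → [81, 61, 57, 56, 52, 43, 97]
  97 > parent 57 at index 2, swap → [81, 61, 97, 56, 52, 43, 57]
  97 > parent 81 at index 0, swap → [97, 61, 81, 56, 52, 43, 57]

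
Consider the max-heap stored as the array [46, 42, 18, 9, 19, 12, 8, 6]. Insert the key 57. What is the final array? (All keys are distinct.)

append 57 at index 8 → [46, 42, 18, 9, 19, 12, 8, 6, 57]
57 > parent 9 at index 3, swap → [46, 42, 18, 57, 19, 12, 8, 6, 9]
57 > parent 42 at index 1, swap → [46, 57, 18, 42, 19, 12, 8, 6, 9]
57 > parent 46 at index 0, swap → [57, 46, 18, 42, 19, 12, 8, 6, 9]

[57, 46, 18, 42, 19, 12, 8, 6, 9]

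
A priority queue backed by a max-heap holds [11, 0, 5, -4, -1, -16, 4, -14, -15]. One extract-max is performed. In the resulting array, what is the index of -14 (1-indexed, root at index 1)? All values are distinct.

remove root 11; move last element -15 to root → [-15, 0, 5, -4, -1, -16, 4, -14]
-15 vs larger child 5 at index 3, swap → [5, 0, -15, -4, -1, -16, 4, -14]
-15 vs larger child 4 at index 7, swap → [5, 0, 4, -4, -1, -16, -15, -14]
resulting array: [5, 0, 4, -4, -1, -16, -15, -14]

8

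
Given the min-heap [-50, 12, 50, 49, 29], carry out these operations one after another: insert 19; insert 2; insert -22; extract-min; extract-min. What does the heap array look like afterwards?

insert 19:
  append 19 at index 5 → [-50, 12, 50, 49, 29, 19]
  19 < parent 50 at index 2, swap → [-50, 12, 19, 49, 29, 50]
insert 2:
  append 2 at index 6 → [-50, 12, 19, 49, 29, 50, 2]
  2 < parent 19 at index 2, swap → [-50, 12, 2, 49, 29, 50, 19]
insert -22:
  append -22 at index 7 → [-50, 12, 2, 49, 29, 50, 19, -22]
  -22 < parent 49 at index 3, swap → [-50, 12, 2, -22, 29, 50, 19, 49]
  -22 < parent 12 at index 1, swap → [-50, -22, 2, 12, 29, 50, 19, 49]
extract-min → returns -50:
  remove root -50; move last element 49 to root → [49, -22, 2, 12, 29, 50, 19]
  49 vs smaller child -22 at index 1, swap → [-22, 49, 2, 12, 29, 50, 19]
  49 vs smaller child 12 at index 3, swap → [-22, 12, 2, 49, 29, 50, 19]
extract-min → returns -22:
  remove root -22; move last element 19 to root → [19, 12, 2, 49, 29, 50]
  19 vs smaller child 2 at index 2, swap → [2, 12, 19, 49, 29, 50]

[2, 12, 19, 49, 29, 50]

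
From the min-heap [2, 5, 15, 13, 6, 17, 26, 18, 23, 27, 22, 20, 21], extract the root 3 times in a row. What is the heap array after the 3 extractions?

[13, 18, 15, 20, 21, 17, 26, 22, 23, 27]

extract-min #1 returns 2:
  remove root 2; move last element 21 to root → [21, 5, 15, 13, 6, 17, 26, 18, 23, 27, 22, 20]
  21 vs smaller child 5 at index 1, swap → [5, 21, 15, 13, 6, 17, 26, 18, 23, 27, 22, 20]
  21 vs smaller child 6 at index 4, swap → [5, 6, 15, 13, 21, 17, 26, 18, 23, 27, 22, 20]
extract-min #2 returns 5:
  remove root 5; move last element 20 to root → [20, 6, 15, 13, 21, 17, 26, 18, 23, 27, 22]
  20 vs smaller child 6 at index 1, swap → [6, 20, 15, 13, 21, 17, 26, 18, 23, 27, 22]
  20 vs smaller child 13 at index 3, swap → [6, 13, 15, 20, 21, 17, 26, 18, 23, 27, 22]
  20 vs smaller child 18 at index 7, swap → [6, 13, 15, 18, 21, 17, 26, 20, 23, 27, 22]
extract-min #3 returns 6:
  remove root 6; move last element 22 to root → [22, 13, 15, 18, 21, 17, 26, 20, 23, 27]
  22 vs smaller child 13 at index 1, swap → [13, 22, 15, 18, 21, 17, 26, 20, 23, 27]
  22 vs smaller child 18 at index 3, swap → [13, 18, 15, 22, 21, 17, 26, 20, 23, 27]
  22 vs smaller child 20 at index 7, swap → [13, 18, 15, 20, 21, 17, 26, 22, 23, 27]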